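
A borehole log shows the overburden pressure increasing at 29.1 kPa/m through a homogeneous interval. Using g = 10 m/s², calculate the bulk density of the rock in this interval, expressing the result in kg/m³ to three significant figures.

ρ = (dP/dz)/g = 29.1 kPa/m / 10 m/s² = 29100 Pa/m / 10 m/s² = 2910.0 kg/m³

2910 kg/m³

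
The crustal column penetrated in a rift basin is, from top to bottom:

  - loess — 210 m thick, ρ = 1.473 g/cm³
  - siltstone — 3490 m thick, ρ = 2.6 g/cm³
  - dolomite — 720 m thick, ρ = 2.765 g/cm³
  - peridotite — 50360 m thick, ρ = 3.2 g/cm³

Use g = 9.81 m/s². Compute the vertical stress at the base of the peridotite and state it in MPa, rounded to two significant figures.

loess: 1473 kg/m³ × 9.81 m/s² × 210 m = 3.035×10^6 Pa = 3.035 MPa
siltstone: 2600 kg/m³ × 9.81 m/s² × 3490 m = 8.902×10^7 Pa = 89.02 MPa
dolomite: 2765 kg/m³ × 9.81 m/s² × 720 m = 1.953×10^7 Pa = 19.53 MPa
peridotite: 3200 kg/m³ × 9.81 m/s² × 50360 m = 1.581×10^9 Pa = 1581 MPa
Total = 3.035 + 89.02 + 19.53 + 1581 = 1692.5 MPa

1700 MPa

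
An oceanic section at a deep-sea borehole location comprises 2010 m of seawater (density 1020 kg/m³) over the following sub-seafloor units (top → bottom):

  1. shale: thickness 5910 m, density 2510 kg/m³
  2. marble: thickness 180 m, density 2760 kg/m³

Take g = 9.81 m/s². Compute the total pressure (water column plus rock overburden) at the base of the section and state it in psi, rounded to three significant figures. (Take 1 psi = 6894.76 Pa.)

24700 psi

seawater: 1020 kg/m³ × 9.81 m/s² × 2010 m = 2.011×10^7 Pa = 2917 psi
shale: 2510 kg/m³ × 9.81 m/s² × 5910 m = 1.455×10^8 Pa = 21106 psi
marble: 2760 kg/m³ × 9.81 m/s² × 180 m = 4.874×10^6 Pa = 706.9 psi
Total = 2917 + 21106 + 706.9 = 24730 psi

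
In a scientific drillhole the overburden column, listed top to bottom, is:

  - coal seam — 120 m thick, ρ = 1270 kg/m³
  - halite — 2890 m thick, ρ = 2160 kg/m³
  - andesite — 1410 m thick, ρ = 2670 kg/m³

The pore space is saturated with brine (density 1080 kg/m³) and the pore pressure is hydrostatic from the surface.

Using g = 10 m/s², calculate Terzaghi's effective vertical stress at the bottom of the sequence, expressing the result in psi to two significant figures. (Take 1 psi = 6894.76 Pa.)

Overburden (lithostatic) stress σ_v:
coal seam: 1270 kg/m³ × 10 m/s² × 120 m = 1.524×10^6 Pa = 1.524 MPa
halite: 2160 kg/m³ × 10 m/s² × 2890 m = 6.242×10^7 Pa = 62.42 MPa
andesite: 2670 kg/m³ × 10 m/s² × 1410 m = 3.765×10^7 Pa = 37.65 MPa
Total = 1.524 + 62.42 + 37.65 = 101.59 MPa
Pore pressure P_p = 1080 kg/m³ × 10 m/s² × 4420 m = 4.774×10^7 Pa = 47.74 MPa
Effective stress σ' = σ_v − P_p = 101.6 − 47.74 = 53.859 MPa = 7811.6 psi

7800 psi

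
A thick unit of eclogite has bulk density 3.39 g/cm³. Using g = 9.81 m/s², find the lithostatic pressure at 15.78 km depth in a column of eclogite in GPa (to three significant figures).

eclogite: 3390 kg/m³ × 9.81 m/s² × 15780 m = 5.248×10^8 Pa = 0.5248 GPa

0.525 GPa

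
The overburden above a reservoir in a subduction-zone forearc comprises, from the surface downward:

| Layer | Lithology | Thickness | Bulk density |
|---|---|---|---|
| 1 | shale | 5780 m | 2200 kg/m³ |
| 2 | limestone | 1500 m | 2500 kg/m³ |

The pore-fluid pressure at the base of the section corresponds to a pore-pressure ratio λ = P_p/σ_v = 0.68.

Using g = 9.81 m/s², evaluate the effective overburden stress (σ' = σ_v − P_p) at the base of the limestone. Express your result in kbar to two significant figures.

0.52 kbar

Overburden (lithostatic) stress σ_v:
shale: 2200 kg/m³ × 9.81 m/s² × 5780 m = 1.247×10^8 Pa = 124.7 MPa
limestone: 2500 kg/m³ × 9.81 m/s² × 1500 m = 3.679×10^7 Pa = 36.79 MPa
Total = 124.7 + 36.79 = 161.53 MPa
Pore pressure P_p = λ·σ_v = 0.68 × 161.5 MPa = 109.8 MPa
Effective stress σ' = σ_v − P_p = 161.5 − 109.8 = 51.690 MPa = 0.51690 kbar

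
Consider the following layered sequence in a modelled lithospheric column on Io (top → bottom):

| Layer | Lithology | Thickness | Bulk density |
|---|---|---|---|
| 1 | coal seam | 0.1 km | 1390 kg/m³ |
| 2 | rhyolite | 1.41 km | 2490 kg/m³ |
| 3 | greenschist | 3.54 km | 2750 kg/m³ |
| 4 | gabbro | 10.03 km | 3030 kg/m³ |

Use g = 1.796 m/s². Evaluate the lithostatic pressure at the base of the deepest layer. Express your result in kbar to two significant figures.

0.79 kbar

coal seam: 1390 kg/m³ × 1.796 m/s² × 100 m = 2.496×10^5 Pa = 2.496×10^-3 kbar
rhyolite: 2490 kg/m³ × 1.796 m/s² × 1410 m = 6.306×10^6 Pa = 0.06306 kbar
greenschist: 2750 kg/m³ × 1.796 m/s² × 3540 m = 1.748×10^7 Pa = 0.1748 kbar
gabbro: 3030 kg/m³ × 1.796 m/s² × 10030 m = 5.458×10^7 Pa = 0.5458 kbar
Total = 2.496×10^-3 + 0.06306 + 0.1748 + 0.5458 = 0.78621 kbar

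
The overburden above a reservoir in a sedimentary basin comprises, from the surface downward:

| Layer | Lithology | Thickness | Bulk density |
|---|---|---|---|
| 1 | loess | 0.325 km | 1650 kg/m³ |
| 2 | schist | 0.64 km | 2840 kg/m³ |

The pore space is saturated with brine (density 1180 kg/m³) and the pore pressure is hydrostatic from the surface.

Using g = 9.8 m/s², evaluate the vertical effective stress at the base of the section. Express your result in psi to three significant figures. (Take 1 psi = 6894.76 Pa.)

Overburden (lithostatic) stress σ_v:
loess: 1650 kg/m³ × 9.8 m/s² × 325 m = 5.255×10^6 Pa = 5.255 MPa
schist: 2840 kg/m³ × 9.8 m/s² × 640 m = 1.781×10^7 Pa = 17.81 MPa
Total = 5.255 + 17.81 = 23.068 MPa
Pore pressure P_p = 1180 kg/m³ × 9.8 m/s² × 965 m = 1.116×10^7 Pa = 11.16 MPa
Effective stress σ' = σ_v − P_p = 23.07 − 11.16 = 11.908 MPa = 1727.2 psi

1730 psi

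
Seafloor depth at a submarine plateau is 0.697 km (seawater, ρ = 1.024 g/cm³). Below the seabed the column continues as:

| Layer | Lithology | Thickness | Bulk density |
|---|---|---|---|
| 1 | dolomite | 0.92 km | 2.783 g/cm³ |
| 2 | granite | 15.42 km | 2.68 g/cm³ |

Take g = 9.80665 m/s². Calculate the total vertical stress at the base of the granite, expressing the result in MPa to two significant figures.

seawater: 1024 kg/m³ × 9.80665 m/s² × 697 m = 6.999×10^6 Pa = 6.999 MPa
dolomite: 2783 kg/m³ × 9.80665 m/s² × 920 m = 2.511×10^7 Pa = 25.11 MPa
granite: 2680 kg/m³ × 9.80665 m/s² × 15420 m = 4.053×10^8 Pa = 405.3 MPa
Total = 6.999 + 25.11 + 405.3 = 437.37 MPa

440 MPa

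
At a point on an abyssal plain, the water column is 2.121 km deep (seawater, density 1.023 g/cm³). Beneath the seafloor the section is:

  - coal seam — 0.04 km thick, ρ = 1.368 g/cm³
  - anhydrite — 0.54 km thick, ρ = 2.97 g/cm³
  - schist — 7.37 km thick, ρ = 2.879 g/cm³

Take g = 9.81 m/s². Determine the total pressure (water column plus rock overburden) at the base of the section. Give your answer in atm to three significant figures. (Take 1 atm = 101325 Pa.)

seawater: 1023 kg/m³ × 9.81 m/s² × 2121 m = 2.129×10^7 Pa = 210.1 atm
coal seam: 1368 kg/m³ × 9.81 m/s² × 40 m = 5.368×10^5 Pa = 5.298 atm
anhydrite: 2970 kg/m³ × 9.81 m/s² × 540 m = 1.573×10^7 Pa = 155.3 atm
schist: 2879 kg/m³ × 9.81 m/s² × 7370 m = 2.082×10^8 Pa = 2054 atm
Total = 210.1 + 5.298 + 155.3 + 2054 = 2424.9 atm

2420 atm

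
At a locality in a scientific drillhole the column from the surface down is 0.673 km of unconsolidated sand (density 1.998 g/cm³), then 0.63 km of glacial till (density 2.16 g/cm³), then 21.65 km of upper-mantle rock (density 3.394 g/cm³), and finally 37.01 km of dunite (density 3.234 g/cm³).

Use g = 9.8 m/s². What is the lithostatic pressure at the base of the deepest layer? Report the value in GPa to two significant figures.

unconsolidated sand: 1998 kg/m³ × 9.8 m/s² × 673 m = 1.318×10^7 Pa = 0.01318 GPa
glacial till: 2160 kg/m³ × 9.8 m/s² × 630 m = 1.334×10^7 Pa = 0.01334 GPa
upper-mantle rock: 3394 kg/m³ × 9.8 m/s² × 21650 m = 7.201×10^8 Pa = 0.7201 GPa
dunite: 3234 kg/m³ × 9.8 m/s² × 37010 m = 1.173×10^9 Pa = 1.173 GPa
Total = 0.01318 + 0.01334 + 0.7201 + 1.173 = 1.9196 GPa

1.9 GPa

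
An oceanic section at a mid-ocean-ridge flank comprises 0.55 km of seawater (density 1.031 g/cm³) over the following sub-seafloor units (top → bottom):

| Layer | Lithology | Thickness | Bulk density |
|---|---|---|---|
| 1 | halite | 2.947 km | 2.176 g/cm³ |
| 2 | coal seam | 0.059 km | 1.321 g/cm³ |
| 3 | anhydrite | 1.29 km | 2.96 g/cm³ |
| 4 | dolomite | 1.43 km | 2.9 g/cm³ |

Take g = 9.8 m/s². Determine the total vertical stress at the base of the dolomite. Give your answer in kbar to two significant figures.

seawater: 1031 kg/m³ × 9.8 m/s² × 550 m = 5.557×10^6 Pa = 0.05557 kbar
halite: 2176 kg/m³ × 9.8 m/s² × 2947 m = 6.284×10^7 Pa = 0.6284 kbar
coal seam: 1321 kg/m³ × 9.8 m/s² × 59 m = 7.638×10^5 Pa = 7.638×10^-3 kbar
anhydrite: 2960 kg/m³ × 9.8 m/s² × 1290 m = 3.742×10^7 Pa = 0.3742 kbar
dolomite: 2900 kg/m³ × 9.8 m/s² × 1430 m = 4.064×10^7 Pa = 0.4064 kbar
Total = 0.05557 + 0.6284 + 7.638×10^-3 + 0.3742 + 0.4064 = 1.4723 kbar

1.5 kbar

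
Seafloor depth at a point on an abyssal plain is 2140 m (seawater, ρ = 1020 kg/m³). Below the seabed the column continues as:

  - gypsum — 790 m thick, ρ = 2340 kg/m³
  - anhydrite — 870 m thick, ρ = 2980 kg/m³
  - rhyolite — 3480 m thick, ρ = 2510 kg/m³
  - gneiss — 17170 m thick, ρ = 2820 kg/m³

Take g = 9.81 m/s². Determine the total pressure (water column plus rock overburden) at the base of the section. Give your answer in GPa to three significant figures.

seawater: 1020 kg/m³ × 9.81 m/s² × 2140 m = 2.141×10^7 Pa = 0.02141 GPa
gypsum: 2340 kg/m³ × 9.81 m/s² × 790 m = 1.813×10^7 Pa = 0.01813 GPa
anhydrite: 2980 kg/m³ × 9.81 m/s² × 870 m = 2.543×10^7 Pa = 0.02543 GPa
rhyolite: 2510 kg/m³ × 9.81 m/s² × 3480 m = 8.569×10^7 Pa = 0.08569 GPa
gneiss: 2820 kg/m³ × 9.81 m/s² × 17170 m = 4.750×10^8 Pa = 0.4750 GPa
Total = 0.02141 + 0.01813 + 0.02543 + 0.08569 + 0.4750 = 0.62566 GPa

0.626 GPa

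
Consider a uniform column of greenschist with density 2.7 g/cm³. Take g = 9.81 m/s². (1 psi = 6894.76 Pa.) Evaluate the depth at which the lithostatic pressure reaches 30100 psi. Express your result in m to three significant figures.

h = P/(ρg) = 30100 psi / (2700 kg/m³ × 9.81 m/s²) = 2.075×10^8 Pa / 26487 Pa/m = 7835.2 m

7840 m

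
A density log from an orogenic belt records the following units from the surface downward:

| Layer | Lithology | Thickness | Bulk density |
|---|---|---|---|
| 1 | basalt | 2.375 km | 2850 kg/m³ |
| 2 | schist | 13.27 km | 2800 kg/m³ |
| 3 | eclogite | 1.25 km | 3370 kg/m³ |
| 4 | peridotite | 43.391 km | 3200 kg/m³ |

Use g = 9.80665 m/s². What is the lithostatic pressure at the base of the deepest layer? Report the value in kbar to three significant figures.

18.3 kbar

basalt: 2850 kg/m³ × 9.80665 m/s² × 2375 m = 6.638×10^7 Pa = 0.6638 kbar
schist: 2800 kg/m³ × 9.80665 m/s² × 13270 m = 3.644×10^8 Pa = 3.644 kbar
eclogite: 3370 kg/m³ × 9.80665 m/s² × 1250 m = 4.131×10^7 Pa = 0.4131 kbar
peridotite: 3200 kg/m³ × 9.80665 m/s² × 43391 m = 1.362×10^9 Pa = 13.62 kbar
Total = 0.6638 + 3.644 + 0.4131 + 13.62 = 18.337 kbar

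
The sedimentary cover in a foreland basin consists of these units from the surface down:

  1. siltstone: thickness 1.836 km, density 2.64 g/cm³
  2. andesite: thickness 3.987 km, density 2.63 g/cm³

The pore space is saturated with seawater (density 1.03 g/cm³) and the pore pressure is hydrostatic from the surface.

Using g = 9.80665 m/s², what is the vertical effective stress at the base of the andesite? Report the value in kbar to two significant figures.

0.92 kbar

Overburden (lithostatic) stress σ_v:
siltstone: 2640 kg/m³ × 9.80665 m/s² × 1836 m = 4.753×10^7 Pa = 47.53 MPa
andesite: 2630 kg/m³ × 9.80665 m/s² × 3987 m = 1.028×10^8 Pa = 102.8 MPa
Total = 47.53 + 102.8 = 150.36 MPa
Pore pressure P_p = 1030 kg/m³ × 9.80665 m/s² × 5823 m = 5.882×10^7 Pa = 58.82 MPa
Effective stress σ' = σ_v − P_p = 150.4 − 58.82 = 91.547 MPa = 0.91547 kbar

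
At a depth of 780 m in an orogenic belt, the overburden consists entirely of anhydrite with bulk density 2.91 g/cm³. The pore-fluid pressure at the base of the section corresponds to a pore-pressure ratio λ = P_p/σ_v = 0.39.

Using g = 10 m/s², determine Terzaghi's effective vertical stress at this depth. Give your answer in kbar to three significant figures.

Overburden (lithostatic) stress σ_v:
anhydrite: 2910 kg/m³ × 10 m/s² × 780 m = 2.270×10^7 Pa = 22.70 MPa
Pore pressure P_p = λ·σ_v = 0.39 × 22.70 MPa = 8.852 MPa
Effective stress σ' = σ_v − P_p = 22.70 − 8.852 = 13.846 MPa = 0.13846 kbar

0.138 kbar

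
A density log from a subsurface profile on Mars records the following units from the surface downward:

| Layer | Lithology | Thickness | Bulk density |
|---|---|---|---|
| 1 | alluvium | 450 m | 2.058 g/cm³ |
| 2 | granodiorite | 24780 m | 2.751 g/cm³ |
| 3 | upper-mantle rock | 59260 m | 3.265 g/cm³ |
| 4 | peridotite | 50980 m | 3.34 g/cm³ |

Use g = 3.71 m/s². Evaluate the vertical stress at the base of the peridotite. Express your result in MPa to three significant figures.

1610 MPa

alluvium: 2058 kg/m³ × 3.71 m/s² × 450 m = 3.436×10^6 Pa = 3.436 MPa
granodiorite: 2751 kg/m³ × 3.71 m/s² × 24780 m = 2.529×10^8 Pa = 252.9 MPa
upper-mantle rock: 3265 kg/m³ × 3.71 m/s² × 59260 m = 7.178×10^8 Pa = 717.8 MPa
peridotite: 3340 kg/m³ × 3.71 m/s² × 50980 m = 6.317×10^8 Pa = 631.7 MPa
Total = 3.436 + 252.9 + 717.8 + 631.7 = 1605.9 MPa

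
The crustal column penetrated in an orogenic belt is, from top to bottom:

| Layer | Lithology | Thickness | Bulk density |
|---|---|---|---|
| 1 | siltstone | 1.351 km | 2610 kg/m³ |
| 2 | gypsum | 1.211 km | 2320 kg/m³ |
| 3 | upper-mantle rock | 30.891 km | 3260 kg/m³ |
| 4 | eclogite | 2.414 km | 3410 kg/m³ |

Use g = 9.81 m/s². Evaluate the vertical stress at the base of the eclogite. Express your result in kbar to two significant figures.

11 kbar

siltstone: 2610 kg/m³ × 9.81 m/s² × 1351 m = 3.459×10^7 Pa = 0.3459 kbar
gypsum: 2320 kg/m³ × 9.81 m/s² × 1211 m = 2.756×10^7 Pa = 0.2756 kbar
upper-mantle rock: 3260 kg/m³ × 9.81 m/s² × 30891 m = 9.879×10^8 Pa = 9.879 kbar
eclogite: 3410 kg/m³ × 9.81 m/s² × 2414 m = 8.075×10^7 Pa = 0.8075 kbar
Total = 0.3459 + 0.2756 + 9.879 + 0.8075 = 11.308 kbar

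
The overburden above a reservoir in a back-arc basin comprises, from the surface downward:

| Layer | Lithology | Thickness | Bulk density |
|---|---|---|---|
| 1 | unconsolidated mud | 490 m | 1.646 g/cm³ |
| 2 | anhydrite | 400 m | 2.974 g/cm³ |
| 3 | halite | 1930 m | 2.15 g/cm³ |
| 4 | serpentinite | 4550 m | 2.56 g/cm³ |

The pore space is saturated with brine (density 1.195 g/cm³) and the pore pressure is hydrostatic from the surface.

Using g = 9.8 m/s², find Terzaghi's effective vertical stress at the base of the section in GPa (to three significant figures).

Overburden (lithostatic) stress σ_v:
unconsolidated mud: 1646 kg/m³ × 9.8 m/s² × 490 m = 7.904×10^6 Pa = 7.904 MPa
anhydrite: 2974 kg/m³ × 9.8 m/s² × 400 m = 1.166×10^7 Pa = 11.66 MPa
halite: 2150 kg/m³ × 9.8 m/s² × 1930 m = 4.067×10^7 Pa = 40.67 MPa
serpentinite: 2560 kg/m³ × 9.8 m/s² × 4550 m = 1.142×10^8 Pa = 114.2 MPa
Total = 7.904 + 11.66 + 40.67 + 114.2 = 174.38 MPa
Pore pressure P_p = 1195 kg/m³ × 9.8 m/s² × 7370 m = 8.631×10^7 Pa = 86.31 MPa
Effective stress σ' = σ_v − P_p = 174.4 − 86.31 = 88.068 MPa = 0.088068 GPa

0.0881 GPa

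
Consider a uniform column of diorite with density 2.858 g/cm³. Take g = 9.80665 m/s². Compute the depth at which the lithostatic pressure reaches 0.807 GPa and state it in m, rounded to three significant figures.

28800 m

h = P/(ρg) = 0.807 GPa / (2858 kg/m³ × 9.80665 m/s²) = 8.070×10^8 Pa / 28027 Pa/m = 28793 m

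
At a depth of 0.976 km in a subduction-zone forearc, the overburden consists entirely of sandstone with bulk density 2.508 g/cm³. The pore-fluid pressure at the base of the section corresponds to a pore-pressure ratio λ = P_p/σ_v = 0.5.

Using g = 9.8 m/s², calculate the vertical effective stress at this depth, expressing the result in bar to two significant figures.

120 bar

Overburden (lithostatic) stress σ_v:
sandstone: 2508 kg/m³ × 9.8 m/s² × 976 m = 2.399×10^7 Pa = 23.99 MPa
Pore pressure P_p = λ·σ_v = 0.5 × 23.99 MPa = 11.99 MPa
Effective stress σ' = σ_v − P_p = 23.99 − 11.99 = 11.994 MPa = 119.94 bar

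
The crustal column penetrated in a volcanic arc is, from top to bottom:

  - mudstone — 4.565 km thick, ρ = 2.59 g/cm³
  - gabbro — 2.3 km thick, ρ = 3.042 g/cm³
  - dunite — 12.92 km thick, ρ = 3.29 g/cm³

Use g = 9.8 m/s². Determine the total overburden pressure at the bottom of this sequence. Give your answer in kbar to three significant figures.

6.01 kbar

mudstone: 2590 kg/m³ × 9.8 m/s² × 4565 m = 1.159×10^8 Pa = 1.159 kbar
gabbro: 3042 kg/m³ × 9.8 m/s² × 2300 m = 6.857×10^7 Pa = 0.6857 kbar
dunite: 3290 kg/m³ × 9.8 m/s² × 12920 m = 4.166×10^8 Pa = 4.166 kbar
Total = 1.159 + 0.6857 + 4.166 = 6.0100 kbar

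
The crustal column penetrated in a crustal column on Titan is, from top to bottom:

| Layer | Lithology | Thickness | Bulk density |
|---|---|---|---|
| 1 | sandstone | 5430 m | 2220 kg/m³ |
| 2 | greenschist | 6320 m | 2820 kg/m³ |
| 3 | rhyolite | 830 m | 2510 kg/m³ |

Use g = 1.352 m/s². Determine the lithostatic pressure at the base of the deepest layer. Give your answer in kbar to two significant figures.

sandstone: 2220 kg/m³ × 1.352 m/s² × 5430 m = 1.630×10^7 Pa = 0.1630 kbar
greenschist: 2820 kg/m³ × 1.352 m/s² × 6320 m = 2.410×10^7 Pa = 0.2410 kbar
rhyolite: 2510 kg/m³ × 1.352 m/s² × 830 m = 2.817×10^6 Pa = 0.02817 kbar
Total = 0.1630 + 0.2410 + 0.02817 = 0.43210 kbar

0.43 kbar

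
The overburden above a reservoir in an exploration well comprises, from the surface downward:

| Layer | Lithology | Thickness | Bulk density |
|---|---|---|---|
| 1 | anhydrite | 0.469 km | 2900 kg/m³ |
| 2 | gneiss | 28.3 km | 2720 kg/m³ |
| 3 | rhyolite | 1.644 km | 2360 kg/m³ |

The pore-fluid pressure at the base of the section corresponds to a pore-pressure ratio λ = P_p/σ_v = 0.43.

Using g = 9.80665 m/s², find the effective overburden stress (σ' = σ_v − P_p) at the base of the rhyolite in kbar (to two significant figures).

Overburden (lithostatic) stress σ_v:
anhydrite: 2900 kg/m³ × 9.80665 m/s² × 469 m = 1.334×10^7 Pa = 13.34 MPa
gneiss: 2720 kg/m³ × 9.80665 m/s² × 28300 m = 7.549×10^8 Pa = 754.9 MPa
rhyolite: 2360 kg/m³ × 9.80665 m/s² × 1644 m = 3.805×10^7 Pa = 38.05 MPa
Total = 13.34 + 754.9 + 38.05 = 806.26 MPa
Pore pressure P_p = λ·σ_v = 0.43 × 806.3 MPa = 346.7 MPa
Effective stress σ' = σ_v − P_p = 806.3 − 346.7 = 459.57 MPa = 4.5957 kbar

4.6 kbar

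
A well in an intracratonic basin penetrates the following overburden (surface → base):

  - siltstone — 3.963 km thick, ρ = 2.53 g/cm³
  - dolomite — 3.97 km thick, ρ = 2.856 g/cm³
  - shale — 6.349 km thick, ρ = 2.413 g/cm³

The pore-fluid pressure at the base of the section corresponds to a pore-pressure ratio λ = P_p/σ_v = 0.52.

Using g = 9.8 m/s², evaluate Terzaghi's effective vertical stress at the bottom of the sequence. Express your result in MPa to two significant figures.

170 MPa

Overburden (lithostatic) stress σ_v:
siltstone: 2530 kg/m³ × 9.8 m/s² × 3963 m = 9.826×10^7 Pa = 98.26 MPa
dolomite: 2856 kg/m³ × 9.8 m/s² × 3970 m = 1.111×10^8 Pa = 111.1 MPa
shale: 2413 kg/m³ × 9.8 m/s² × 6349 m = 1.501×10^8 Pa = 150.1 MPa
Total = 98.26 + 111.1 + 150.1 = 359.51 MPa
Pore pressure P_p = λ·σ_v = 0.52 × 359.5 MPa = 186.9 MPa
Effective stress σ' = σ_v − P_p = 359.5 − 186.9 = 172.57 MPa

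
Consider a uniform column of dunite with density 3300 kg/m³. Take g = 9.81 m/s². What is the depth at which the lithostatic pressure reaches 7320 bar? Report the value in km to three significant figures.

h = P/(ρg) = 7320 bar / (3300 kg/m³ × 9.81 m/s²) = 7.320×10^8 Pa / 32373 Pa/m = 22611 m
= 22.611 km

22.6 km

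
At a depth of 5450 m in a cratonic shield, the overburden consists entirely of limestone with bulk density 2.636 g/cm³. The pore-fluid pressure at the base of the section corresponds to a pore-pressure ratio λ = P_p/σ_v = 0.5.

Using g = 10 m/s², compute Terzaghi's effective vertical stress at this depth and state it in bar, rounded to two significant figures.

720 bar

Overburden (lithostatic) stress σ_v:
limestone: 2636 kg/m³ × 10 m/s² × 5450 m = 1.437×10^8 Pa = 143.7 MPa
Pore pressure P_p = λ·σ_v = 0.5 × 143.7 MPa = 71.83 MPa
Effective stress σ' = σ_v − P_p = 143.7 − 71.83 = 71.831 MPa = 718.31 bar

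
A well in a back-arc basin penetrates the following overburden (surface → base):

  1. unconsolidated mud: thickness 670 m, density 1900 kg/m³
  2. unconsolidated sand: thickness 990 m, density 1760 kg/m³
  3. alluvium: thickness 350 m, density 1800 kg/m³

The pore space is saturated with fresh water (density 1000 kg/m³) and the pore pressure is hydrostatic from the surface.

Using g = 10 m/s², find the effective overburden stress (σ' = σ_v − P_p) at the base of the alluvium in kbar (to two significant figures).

0.16 kbar

Overburden (lithostatic) stress σ_v:
unconsolidated mud: 1900 kg/m³ × 10 m/s² × 670 m = 1.273×10^7 Pa = 12.73 MPa
unconsolidated sand: 1760 kg/m³ × 10 m/s² × 990 m = 1.742×10^7 Pa = 17.42 MPa
alluvium: 1800 kg/m³ × 10 m/s² × 350 m = 6.300×10^6 Pa = 6.300 MPa
Total = 12.73 + 17.42 + 6.300 = 36.454 MPa
Pore pressure P_p = 1000 kg/m³ × 10 m/s² × 2010 m = 2.010×10^7 Pa = 20.10 MPa
Effective stress σ' = σ_v − P_p = 36.45 − 20.10 = 16.354 MPa = 0.16354 kbar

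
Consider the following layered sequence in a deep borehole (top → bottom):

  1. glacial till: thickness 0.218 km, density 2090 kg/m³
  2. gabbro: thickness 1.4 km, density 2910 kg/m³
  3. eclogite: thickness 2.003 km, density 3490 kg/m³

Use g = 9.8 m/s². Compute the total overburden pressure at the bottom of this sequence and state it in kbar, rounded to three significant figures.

1.13 kbar

glacial till: 2090 kg/m³ × 9.8 m/s² × 218 m = 4.465×10^6 Pa = 0.04465 kbar
gabbro: 2910 kg/m³ × 9.8 m/s² × 1400 m = 3.993×10^7 Pa = 0.3993 kbar
eclogite: 3490 kg/m³ × 9.8 m/s² × 2003 m = 6.851×10^7 Pa = 0.6851 kbar
Total = 0.04465 + 0.3993 + 0.6851 = 1.1290 kbar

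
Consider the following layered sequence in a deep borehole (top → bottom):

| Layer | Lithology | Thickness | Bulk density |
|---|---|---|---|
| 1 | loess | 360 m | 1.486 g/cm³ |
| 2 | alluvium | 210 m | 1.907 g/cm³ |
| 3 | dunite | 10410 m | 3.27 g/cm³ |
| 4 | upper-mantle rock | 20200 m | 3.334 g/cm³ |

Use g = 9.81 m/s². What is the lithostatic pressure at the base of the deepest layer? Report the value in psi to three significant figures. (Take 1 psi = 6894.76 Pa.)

146000 psi

loess: 1486 kg/m³ × 9.81 m/s² × 360 m = 5.248×10^6 Pa = 761.2 psi
alluvium: 1907 kg/m³ × 9.81 m/s² × 210 m = 3.929×10^6 Pa = 569.8 psi
dunite: 3270 kg/m³ × 9.81 m/s² × 10410 m = 3.339×10^8 Pa = 48434 psi
upper-mantle rock: 3334 kg/m³ × 9.81 m/s² × 20200 m = 6.607×10^8 Pa = 95822 psi
Total = 761.2 + 569.8 + 48434 + 95822 = 1.4559×10^5 psi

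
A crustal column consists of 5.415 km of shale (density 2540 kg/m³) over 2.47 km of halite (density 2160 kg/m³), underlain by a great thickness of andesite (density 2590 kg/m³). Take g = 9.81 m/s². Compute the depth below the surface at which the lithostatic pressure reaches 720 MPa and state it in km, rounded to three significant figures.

28.9 km

Pressure at base of upper layers: 2540×9.81×5415 + 2160×9.81×2470 = 1.873×10^8 Pa = 187.3 MPa
Remaining pressure to be supplied by andesite: 7.200×10^8 − 1.873×10^8 = 5.327×10^8 Pa
Additional depth in andesite = 5.327×10^8 Pa / (2590 kg/m³ × 9.81 m/s²) = 20967 m
Total depth = 7885 m + 20967 m = 28852 m
= 28.852 km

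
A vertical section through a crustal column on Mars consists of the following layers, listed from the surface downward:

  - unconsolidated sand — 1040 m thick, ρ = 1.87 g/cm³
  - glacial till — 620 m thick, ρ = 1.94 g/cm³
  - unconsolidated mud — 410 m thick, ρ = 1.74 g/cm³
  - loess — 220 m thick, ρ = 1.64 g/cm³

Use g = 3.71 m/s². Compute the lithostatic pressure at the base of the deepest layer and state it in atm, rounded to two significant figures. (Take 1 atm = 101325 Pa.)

150 atm

unconsolidated sand: 1870 kg/m³ × 3.71 m/s² × 1040 m = 7.215×10^6 Pa = 71.21 atm
glacial till: 1940 kg/m³ × 3.71 m/s² × 620 m = 4.462×10^6 Pa = 44.04 atm
unconsolidated mud: 1740 kg/m³ × 3.71 m/s² × 410 m = 2.647×10^6 Pa = 26.12 atm
loess: 1640 kg/m³ × 3.71 m/s² × 220 m = 1.339×10^6 Pa = 13.21 atm
Total = 71.21 + 44.04 + 26.12 + 13.21 = 154.58 atm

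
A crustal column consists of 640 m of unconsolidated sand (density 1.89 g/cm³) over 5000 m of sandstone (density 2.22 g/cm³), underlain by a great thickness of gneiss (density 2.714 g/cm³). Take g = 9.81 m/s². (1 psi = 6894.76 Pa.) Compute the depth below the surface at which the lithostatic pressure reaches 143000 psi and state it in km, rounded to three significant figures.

Pressure at base of upper layers: 1890×9.81×640 + 2220×9.81×5000 = 1.208×10^8 Pa = 17514 psi
Remaining pressure to be supplied by gneiss: 9.860×10^8 − 1.208×10^8 = 8.652×10^8 Pa
Additional depth in gneiss = 8.652×10^8 Pa / (2714 kg/m³ × 9.81 m/s²) = 32496 m
Total depth = 5640 m + 32496 m = 38136 m
= 38.136 km

38.1 km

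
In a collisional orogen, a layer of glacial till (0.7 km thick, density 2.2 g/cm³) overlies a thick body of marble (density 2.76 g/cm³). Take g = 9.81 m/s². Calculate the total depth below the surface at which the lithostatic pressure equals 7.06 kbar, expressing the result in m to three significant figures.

26200 m

Pressure at base of upper layers: 2200×9.81×700 = 1.511×10^7 Pa = 0.1511 kbar
Remaining pressure to be supplied by marble: 7.060×10^8 − 1.511×10^7 = 6.909×10^8 Pa
Additional depth in marble = 6.909×10^8 Pa / (2760 kg/m³ × 9.81 m/s²) = 25517 m
Total depth = 700 m + 25517 m = 26217 m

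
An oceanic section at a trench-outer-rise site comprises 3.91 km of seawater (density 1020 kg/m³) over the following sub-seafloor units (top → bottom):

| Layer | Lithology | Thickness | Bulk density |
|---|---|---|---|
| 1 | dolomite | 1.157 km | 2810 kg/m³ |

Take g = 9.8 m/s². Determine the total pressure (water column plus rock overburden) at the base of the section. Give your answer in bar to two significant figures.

seawater: 1020 kg/m³ × 9.8 m/s² × 3910 m = 3.908×10^7 Pa = 390.8 bar
dolomite: 2810 kg/m³ × 9.8 m/s² × 1157 m = 3.186×10^7 Pa = 318.6 bar
Total = 390.8 + 318.6 = 709.46 bar

710 bar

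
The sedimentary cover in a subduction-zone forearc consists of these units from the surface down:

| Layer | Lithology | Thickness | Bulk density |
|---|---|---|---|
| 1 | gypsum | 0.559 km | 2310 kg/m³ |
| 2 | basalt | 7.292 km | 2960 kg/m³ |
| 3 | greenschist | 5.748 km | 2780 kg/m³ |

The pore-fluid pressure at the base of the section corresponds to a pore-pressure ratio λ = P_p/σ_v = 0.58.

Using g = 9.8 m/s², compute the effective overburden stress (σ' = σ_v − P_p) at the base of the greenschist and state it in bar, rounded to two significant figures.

1600 bar

Overburden (lithostatic) stress σ_v:
gypsum: 2310 kg/m³ × 9.8 m/s² × 559 m = 1.265×10^7 Pa = 12.65 MPa
basalt: 2960 kg/m³ × 9.8 m/s² × 7292 m = 2.115×10^8 Pa = 211.5 MPa
greenschist: 2780 kg/m³ × 9.8 m/s² × 5748 m = 1.566×10^8 Pa = 156.6 MPa
Total = 12.65 + 211.5 + 156.6 = 380.78 MPa
Pore pressure P_p = λ·σ_v = 0.58 × 380.8 MPa = 220.9 MPa
Effective stress σ' = σ_v − P_p = 380.8 − 220.9 = 159.93 MPa = 1599.3 bar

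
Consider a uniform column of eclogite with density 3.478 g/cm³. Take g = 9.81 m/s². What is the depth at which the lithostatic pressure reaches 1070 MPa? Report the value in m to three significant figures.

31400 m

h = P/(ρg) = 1070 MPa / (3478 kg/m³ × 9.81 m/s²) = 1.070×10^9 Pa / 34119 Pa/m = 31361 m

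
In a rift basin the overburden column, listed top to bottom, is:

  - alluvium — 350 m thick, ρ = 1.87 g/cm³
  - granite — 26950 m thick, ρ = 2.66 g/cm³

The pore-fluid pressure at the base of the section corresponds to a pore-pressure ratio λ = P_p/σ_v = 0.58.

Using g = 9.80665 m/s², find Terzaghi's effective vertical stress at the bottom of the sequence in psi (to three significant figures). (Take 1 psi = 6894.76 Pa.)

43200 psi

Overburden (lithostatic) stress σ_v:
alluvium: 1870 kg/m³ × 9.80665 m/s² × 350 m = 6.418×10^6 Pa = 6.418 MPa
granite: 2660 kg/m³ × 9.80665 m/s² × 26950 m = 7.030×10^8 Pa = 703.0 MPa
Total = 6.418 + 703.0 = 709.43 MPa
Pore pressure P_p = λ·σ_v = 0.58 × 709.4 MPa = 411.5 MPa
Effective stress σ' = σ_v − P_p = 709.4 − 411.5 = 297.96 MPa = 43215 psi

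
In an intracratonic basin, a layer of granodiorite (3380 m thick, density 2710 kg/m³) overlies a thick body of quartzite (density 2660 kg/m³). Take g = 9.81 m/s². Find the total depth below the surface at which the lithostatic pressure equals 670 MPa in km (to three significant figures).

Pressure at base of upper layers: 2710×9.81×3380 = 8.986×10^7 Pa = 89.86 MPa
Remaining pressure to be supplied by quartzite: 6.700×10^8 − 8.986×10^7 = 5.801×10^8 Pa
Additional depth in quartzite = 5.801×10^8 Pa / (2660 kg/m³ × 9.81 m/s²) = 22232 m
Total depth = 3380 m + 22232 m = 25612 m
= 25.612 km

25.6 km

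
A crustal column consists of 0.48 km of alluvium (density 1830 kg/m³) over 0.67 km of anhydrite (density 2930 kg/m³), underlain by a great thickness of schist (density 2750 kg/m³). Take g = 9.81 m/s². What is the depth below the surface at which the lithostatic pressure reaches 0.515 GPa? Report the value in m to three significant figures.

Pressure at base of upper layers: 1830×9.81×480 + 2930×9.81×670 = 2.788×10^7 Pa = 0.02788 GPa
Remaining pressure to be supplied by schist: 5.150×10^8 − 2.788×10^7 = 4.871×10^8 Pa
Additional depth in schist = 4.871×10^8 Pa / (2750 kg/m³ × 9.81 m/s²) = 18057 m
Total depth = 1150 m + 18057 m = 19207 m

19200 m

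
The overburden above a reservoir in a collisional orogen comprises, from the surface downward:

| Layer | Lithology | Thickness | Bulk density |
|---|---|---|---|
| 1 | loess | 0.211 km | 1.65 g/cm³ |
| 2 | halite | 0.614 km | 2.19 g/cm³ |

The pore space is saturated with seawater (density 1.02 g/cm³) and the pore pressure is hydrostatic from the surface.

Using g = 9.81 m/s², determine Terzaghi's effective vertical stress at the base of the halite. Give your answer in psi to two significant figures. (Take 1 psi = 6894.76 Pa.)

Overburden (lithostatic) stress σ_v:
loess: 1650 kg/m³ × 9.81 m/s² × 211 m = 3.415×10^6 Pa = 3.415 MPa
halite: 2190 kg/m³ × 9.81 m/s² × 614 m = 1.319×10^7 Pa = 13.19 MPa
Total = 3.415 + 13.19 = 16.606 MPa
Pore pressure P_p = 1020 kg/m³ × 9.81 m/s² × 825 m = 8.255×10^6 Pa = 8.255 MPa
Effective stress σ' = σ_v − P_p = 16.61 − 8.255 = 8.3514 MPa = 1211.3 psi

1200 psi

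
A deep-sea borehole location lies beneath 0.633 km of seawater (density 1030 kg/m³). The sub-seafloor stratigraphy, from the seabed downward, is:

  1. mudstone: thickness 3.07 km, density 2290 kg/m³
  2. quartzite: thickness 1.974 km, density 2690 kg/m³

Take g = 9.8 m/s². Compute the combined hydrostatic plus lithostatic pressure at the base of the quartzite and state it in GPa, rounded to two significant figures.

seawater: 1030 kg/m³ × 9.8 m/s² × 633 m = 6.390×10^6 Pa = 6.390×10^-3 GPa
mudstone: 2290 kg/m³ × 9.8 m/s² × 3070 m = 6.890×10^7 Pa = 0.06890 GPa
quartzite: 2690 kg/m³ × 9.8 m/s² × 1974 m = 5.204×10^7 Pa = 0.05204 GPa
Total = 6.390×10^-3 + 0.06890 + 0.05204 = 0.12733 GPa

0.13 GPa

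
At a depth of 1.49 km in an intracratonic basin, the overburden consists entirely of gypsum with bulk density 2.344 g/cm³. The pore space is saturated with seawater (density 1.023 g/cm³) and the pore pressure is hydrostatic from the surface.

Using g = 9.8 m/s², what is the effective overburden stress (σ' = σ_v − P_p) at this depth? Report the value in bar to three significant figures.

193 bar

Overburden (lithostatic) stress σ_v:
gypsum: 2344 kg/m³ × 9.8 m/s² × 1490 m = 3.423×10^7 Pa = 34.23 MPa
Pore pressure P_p = 1023 kg/m³ × 9.8 m/s² × 1490 m = 1.494×10^7 Pa = 14.94 MPa
Effective stress σ' = σ_v − P_p = 34.23 − 14.94 = 19.289 MPa = 192.89 bar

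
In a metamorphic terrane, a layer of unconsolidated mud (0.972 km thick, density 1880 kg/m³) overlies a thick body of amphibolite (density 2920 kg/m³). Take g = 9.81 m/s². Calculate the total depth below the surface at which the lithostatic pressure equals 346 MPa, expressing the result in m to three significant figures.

12400 m

Pressure at base of upper layers: 1880×9.81×972 = 1.793×10^7 Pa = 17.93 MPa
Remaining pressure to be supplied by amphibolite: 3.460×10^8 − 1.793×10^7 = 3.281×10^8 Pa
Additional depth in amphibolite = 3.281×10^8 Pa / (2920 kg/m³ × 9.81 m/s²) = 11453 m
Total depth = 972 m + 11453 m = 12425 m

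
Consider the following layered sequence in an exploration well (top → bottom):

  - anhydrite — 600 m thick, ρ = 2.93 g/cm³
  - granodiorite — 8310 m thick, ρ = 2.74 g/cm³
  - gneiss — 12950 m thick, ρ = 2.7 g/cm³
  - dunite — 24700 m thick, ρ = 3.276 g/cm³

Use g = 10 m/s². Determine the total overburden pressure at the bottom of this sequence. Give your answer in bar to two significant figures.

anhydrite: 2930 kg/m³ × 10 m/s² × 600 m = 1.758×10^7 Pa = 175.8 bar
granodiorite: 2740 kg/m³ × 10 m/s² × 8310 m = 2.277×10^8 Pa = 2277 bar
gneiss: 2700 kg/m³ × 10 m/s² × 12950 m = 3.497×10^8 Pa = 3496 bar
dunite: 3276 kg/m³ × 10 m/s² × 24700 m = 8.092×10^8 Pa = 8092 bar
Total = 175.8 + 2277 + 3496 + 8092 = 14041 bar

14000 bar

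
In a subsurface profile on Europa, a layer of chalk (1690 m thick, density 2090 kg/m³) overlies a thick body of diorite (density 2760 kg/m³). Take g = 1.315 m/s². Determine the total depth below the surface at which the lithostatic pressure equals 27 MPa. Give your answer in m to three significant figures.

7850 m

Pressure at base of upper layers: 2090×1.315×1690 = 4.645×10^6 Pa = 4.645 MPa
Remaining pressure to be supplied by diorite: 2.700×10^7 − 4.645×10^6 = 2.236×10^7 Pa
Additional depth in diorite = 2.236×10^7 Pa / (2760 kg/m³ × 1.315 m/s²) = 6159.5 m
Total depth = 1690 m + 6159.5 m = 7849.5 m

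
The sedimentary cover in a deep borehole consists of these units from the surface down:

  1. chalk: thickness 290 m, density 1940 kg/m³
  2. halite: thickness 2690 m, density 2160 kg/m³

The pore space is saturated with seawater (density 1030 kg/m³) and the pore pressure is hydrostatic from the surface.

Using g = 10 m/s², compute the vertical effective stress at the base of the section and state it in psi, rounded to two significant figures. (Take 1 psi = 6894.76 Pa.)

Overburden (lithostatic) stress σ_v:
chalk: 1940 kg/m³ × 10 m/s² × 290 m = 5.626×10^6 Pa = 5.626 MPa
halite: 2160 kg/m³ × 10 m/s² × 2690 m = 5.810×10^7 Pa = 58.10 MPa
Total = 5.626 + 58.10 = 63.730 MPa
Pore pressure P_p = 1030 kg/m³ × 10 m/s² × 2980 m = 3.069×10^7 Pa = 30.69 MPa
Effective stress σ' = σ_v − P_p = 63.73 − 30.69 = 33.036 MPa = 4791.5 psi

4800 psi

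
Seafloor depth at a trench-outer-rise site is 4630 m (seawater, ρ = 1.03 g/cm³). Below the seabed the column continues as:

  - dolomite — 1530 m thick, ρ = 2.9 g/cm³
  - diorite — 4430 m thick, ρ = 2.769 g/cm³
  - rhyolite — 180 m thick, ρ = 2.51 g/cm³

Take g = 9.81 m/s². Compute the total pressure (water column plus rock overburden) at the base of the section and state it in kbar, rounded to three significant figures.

2.15 kbar

seawater: 1030 kg/m³ × 9.81 m/s² × 4630 m = 4.678×10^7 Pa = 0.4678 kbar
dolomite: 2900 kg/m³ × 9.81 m/s² × 1530 m = 4.353×10^7 Pa = 0.4353 kbar
diorite: 2769 kg/m³ × 9.81 m/s² × 4430 m = 1.203×10^8 Pa = 1.203 kbar
rhyolite: 2510 kg/m³ × 9.81 m/s² × 180 m = 4.432×10^6 Pa = 0.04432 kbar
Total = 0.4678 + 0.4353 + 1.203 + 0.04432 = 2.1508 kbar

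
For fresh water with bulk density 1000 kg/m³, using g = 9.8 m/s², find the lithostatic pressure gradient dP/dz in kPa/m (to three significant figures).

dP/dz = ρg = 1000 kg/m³ × 9.8 m/s² = 9800.0 Pa/m
= 9800.0 Pa/m × (1 kPa/m / 1000.0 Pa/m) = 9.8000 kPa/m

9.80 kPa/m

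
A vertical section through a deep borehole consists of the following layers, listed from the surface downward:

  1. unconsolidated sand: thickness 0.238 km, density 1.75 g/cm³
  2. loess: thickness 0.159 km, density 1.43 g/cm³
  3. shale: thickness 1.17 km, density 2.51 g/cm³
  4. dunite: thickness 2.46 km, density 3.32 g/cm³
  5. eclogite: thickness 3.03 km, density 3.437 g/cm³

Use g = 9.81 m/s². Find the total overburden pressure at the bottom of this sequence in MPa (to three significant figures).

217 MPa

unconsolidated sand: 1750 kg/m³ × 9.81 m/s² × 238 m = 4.086×10^6 Pa = 4.086 MPa
loess: 1430 kg/m³ × 9.81 m/s² × 159 m = 2.230×10^6 Pa = 2.230 MPa
shale: 2510 kg/m³ × 9.81 m/s² × 1170 m = 2.881×10^7 Pa = 28.81 MPa
dunite: 3320 kg/m³ × 9.81 m/s² × 2460 m = 8.012×10^7 Pa = 80.12 MPa
eclogite: 3437 kg/m³ × 9.81 m/s² × 3030 m = 1.022×10^8 Pa = 102.2 MPa
Total = 4.086 + 2.230 + 28.81 + 80.12 + 102.2 = 217.41 MPa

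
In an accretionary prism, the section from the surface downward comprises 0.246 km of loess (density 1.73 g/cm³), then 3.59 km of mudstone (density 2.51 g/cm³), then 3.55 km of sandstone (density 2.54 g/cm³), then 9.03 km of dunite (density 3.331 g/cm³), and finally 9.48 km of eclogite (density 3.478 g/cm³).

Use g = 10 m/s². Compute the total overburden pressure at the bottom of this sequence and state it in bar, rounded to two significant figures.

loess: 1730 kg/m³ × 10 m/s² × 246 m = 4.256×10^6 Pa = 42.56 bar
mudstone: 2510 kg/m³ × 10 m/s² × 3590 m = 9.011×10^7 Pa = 901.1 bar
sandstone: 2540 kg/m³ × 10 m/s² × 3550 m = 9.017×10^7 Pa = 901.7 bar
dunite: 3331 kg/m³ × 10 m/s² × 9030 m = 3.008×10^8 Pa = 3008 bar
eclogite: 3478 kg/m³ × 10 m/s² × 9480 m = 3.297×10^8 Pa = 3297 bar
Total = 42.56 + 901.1 + 901.7 + 3008 + 3297 = 8150.4 bar

8200 bar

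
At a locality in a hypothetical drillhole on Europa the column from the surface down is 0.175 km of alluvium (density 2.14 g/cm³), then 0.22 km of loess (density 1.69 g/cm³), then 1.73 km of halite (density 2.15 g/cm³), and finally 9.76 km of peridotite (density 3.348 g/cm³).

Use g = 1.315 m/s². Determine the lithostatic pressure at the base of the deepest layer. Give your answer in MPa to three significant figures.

alluvium: 2140 kg/m³ × 1.315 m/s² × 175 m = 4.925×10^5 Pa = 0.4925 MPa
loess: 1690 kg/m³ × 1.315 m/s² × 220 m = 4.889×10^5 Pa = 0.4889 MPa
halite: 2150 kg/m³ × 1.315 m/s² × 1730 m = 4.891×10^6 Pa = 4.891 MPa
peridotite: 3348 kg/m³ × 1.315 m/s² × 9760 m = 4.297×10^7 Pa = 42.97 MPa
Total = 0.4925 + 0.4889 + 4.891 + 42.97 = 48.842 MPa

48.8 MPa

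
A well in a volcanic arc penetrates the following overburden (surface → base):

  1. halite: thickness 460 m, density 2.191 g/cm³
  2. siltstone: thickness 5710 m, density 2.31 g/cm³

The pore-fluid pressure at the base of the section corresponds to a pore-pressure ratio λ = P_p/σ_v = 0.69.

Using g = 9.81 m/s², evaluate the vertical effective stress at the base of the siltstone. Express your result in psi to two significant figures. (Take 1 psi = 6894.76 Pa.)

Overburden (lithostatic) stress σ_v:
halite: 2191 kg/m³ × 9.81 m/s² × 460 m = 9.887×10^6 Pa = 9.887 MPa
siltstone: 2310 kg/m³ × 9.81 m/s² × 5710 m = 1.294×10^8 Pa = 129.4 MPa
Total = 9.887 + 129.4 = 139.28 MPa
Pore pressure P_p = λ·σ_v = 0.69 × 139.3 MPa = 96.10 MPa
Effective stress σ' = σ_v − P_p = 139.3 − 96.10 = 43.177 MPa = 6262.4 psi

6300 psi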